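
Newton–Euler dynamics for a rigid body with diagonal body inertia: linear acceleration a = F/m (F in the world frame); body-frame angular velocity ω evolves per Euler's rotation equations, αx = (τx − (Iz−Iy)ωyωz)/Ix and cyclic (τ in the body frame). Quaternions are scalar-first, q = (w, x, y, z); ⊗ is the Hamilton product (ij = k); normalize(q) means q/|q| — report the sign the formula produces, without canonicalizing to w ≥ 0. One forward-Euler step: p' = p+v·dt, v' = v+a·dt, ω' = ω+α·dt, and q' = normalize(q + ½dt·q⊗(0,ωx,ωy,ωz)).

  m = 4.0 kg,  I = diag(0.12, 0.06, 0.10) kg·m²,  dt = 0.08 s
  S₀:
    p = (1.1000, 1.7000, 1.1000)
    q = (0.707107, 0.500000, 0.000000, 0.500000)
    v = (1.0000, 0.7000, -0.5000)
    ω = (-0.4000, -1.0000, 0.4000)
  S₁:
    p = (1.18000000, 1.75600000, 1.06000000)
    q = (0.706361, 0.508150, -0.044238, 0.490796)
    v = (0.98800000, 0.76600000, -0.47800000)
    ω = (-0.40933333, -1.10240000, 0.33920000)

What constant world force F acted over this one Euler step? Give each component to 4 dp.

Δv = v₁−v₀ = (-0.01200000, 0.06600000, 0.02200000)
applied force F = (-0.6000, 3.3000, 1.1000)

F = (-0.6000, 3.3000, 1.1000)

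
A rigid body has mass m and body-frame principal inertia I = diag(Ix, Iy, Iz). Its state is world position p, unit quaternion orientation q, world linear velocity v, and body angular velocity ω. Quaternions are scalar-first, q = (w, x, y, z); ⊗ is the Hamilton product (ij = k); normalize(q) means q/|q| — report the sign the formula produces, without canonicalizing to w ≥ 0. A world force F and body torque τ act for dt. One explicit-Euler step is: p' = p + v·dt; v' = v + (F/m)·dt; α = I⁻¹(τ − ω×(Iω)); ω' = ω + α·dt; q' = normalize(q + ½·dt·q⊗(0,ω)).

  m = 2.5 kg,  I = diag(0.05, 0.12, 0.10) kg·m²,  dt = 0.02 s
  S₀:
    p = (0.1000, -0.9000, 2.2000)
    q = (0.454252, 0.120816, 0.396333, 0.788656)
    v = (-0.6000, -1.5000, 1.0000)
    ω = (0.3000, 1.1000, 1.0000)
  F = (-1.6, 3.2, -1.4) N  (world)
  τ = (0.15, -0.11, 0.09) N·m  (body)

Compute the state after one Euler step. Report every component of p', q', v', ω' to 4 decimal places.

linear accel F/m = (-0.6400, 1.2800, -0.5600)
p + v·dt = (0.0880, -0.9300, 2.2200)
v' = v + a·dt = (-0.6128, -1.4744, 0.9888)
angular accel α = (3.4400, -0.7917, 0.6690)
ω + α·dt = (0.3688, 1.0842, 1.0134)
2q̇ = q⊗(0,ω) = (-1.2608671, -0.3349130, 0.6154580, 0.4682497)
q + ½dt·q⊗(0,ω), renormalized = (0.4416, 0.1175, 0.4024, 0.7932)

p' = (0.0880, -0.9300, 2.2200)
q' = (0.4416, 0.1175, 0.4024, 0.7932)
v' = (-0.6128, -1.4744, 0.9888)
ω' = (0.3688, 1.0842, 1.0134)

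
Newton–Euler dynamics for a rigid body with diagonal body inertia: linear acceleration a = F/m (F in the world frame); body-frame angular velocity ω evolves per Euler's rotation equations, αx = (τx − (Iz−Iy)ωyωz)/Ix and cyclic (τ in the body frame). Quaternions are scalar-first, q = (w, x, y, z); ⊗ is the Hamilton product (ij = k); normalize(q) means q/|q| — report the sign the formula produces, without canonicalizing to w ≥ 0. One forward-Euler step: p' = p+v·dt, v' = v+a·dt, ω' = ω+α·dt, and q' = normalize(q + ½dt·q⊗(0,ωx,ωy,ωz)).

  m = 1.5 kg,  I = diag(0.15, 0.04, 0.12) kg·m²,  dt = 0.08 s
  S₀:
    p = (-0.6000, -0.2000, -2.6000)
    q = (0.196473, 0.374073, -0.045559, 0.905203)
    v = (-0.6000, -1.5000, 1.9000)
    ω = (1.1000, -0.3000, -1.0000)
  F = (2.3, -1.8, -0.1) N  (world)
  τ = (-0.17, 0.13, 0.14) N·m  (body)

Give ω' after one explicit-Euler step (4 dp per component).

ω' = (0.9965, 0.0260, -0.9309)

ω×(Iω) gyroscopic = (0.0240, -0.0330, 0.0363)
angular accel α = (-1.2933, 4.0750, 0.8642)
ω' = ω + α·dt = (0.9965, 0.0260, -0.9309)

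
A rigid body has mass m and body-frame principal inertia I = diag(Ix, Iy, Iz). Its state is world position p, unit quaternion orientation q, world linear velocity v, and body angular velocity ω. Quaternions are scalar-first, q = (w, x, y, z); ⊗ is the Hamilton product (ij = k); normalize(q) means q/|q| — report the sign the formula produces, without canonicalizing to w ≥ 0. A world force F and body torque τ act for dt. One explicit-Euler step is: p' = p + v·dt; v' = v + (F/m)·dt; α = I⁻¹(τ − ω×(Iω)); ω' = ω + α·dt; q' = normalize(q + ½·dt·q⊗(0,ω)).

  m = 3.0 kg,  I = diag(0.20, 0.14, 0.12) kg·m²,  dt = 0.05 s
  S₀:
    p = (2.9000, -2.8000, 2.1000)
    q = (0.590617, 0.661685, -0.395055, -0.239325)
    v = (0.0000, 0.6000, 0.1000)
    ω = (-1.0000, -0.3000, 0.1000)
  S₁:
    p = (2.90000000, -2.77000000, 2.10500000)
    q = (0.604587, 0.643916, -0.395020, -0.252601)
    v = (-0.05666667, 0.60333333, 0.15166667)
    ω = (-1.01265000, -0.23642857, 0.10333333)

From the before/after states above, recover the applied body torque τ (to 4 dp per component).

τ = (-0.0500, 0.1700, -0.0100)

Δω = ω₁−ω₀ = (-0.01265000, 0.06357143, 0.00333333)
τ = I·(Δω/dt) + ω₀×(Iω₀) = (-0.0500, 0.1700, -0.0100)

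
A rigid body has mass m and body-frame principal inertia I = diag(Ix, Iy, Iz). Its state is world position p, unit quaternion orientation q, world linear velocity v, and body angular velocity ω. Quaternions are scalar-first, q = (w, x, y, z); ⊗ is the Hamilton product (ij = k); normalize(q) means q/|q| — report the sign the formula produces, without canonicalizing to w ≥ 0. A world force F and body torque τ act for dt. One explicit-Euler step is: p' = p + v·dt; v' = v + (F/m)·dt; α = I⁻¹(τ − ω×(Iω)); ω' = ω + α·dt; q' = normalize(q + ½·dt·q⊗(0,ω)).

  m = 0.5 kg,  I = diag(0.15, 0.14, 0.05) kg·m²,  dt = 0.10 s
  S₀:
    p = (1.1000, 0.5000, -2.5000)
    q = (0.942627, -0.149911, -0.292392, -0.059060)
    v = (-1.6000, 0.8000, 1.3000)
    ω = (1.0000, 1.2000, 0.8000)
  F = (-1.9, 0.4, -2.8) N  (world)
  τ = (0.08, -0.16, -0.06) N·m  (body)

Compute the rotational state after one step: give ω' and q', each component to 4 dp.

ω' = (1.1109, 1.0286, 0.7040)
q' = (0.9663, -0.1105, -0.2319, -0.0157)

α = I⁻¹(τ − ω×Iω) = (1.1093, -1.7143, -0.9600)
ω + α·dt = (1.1109, 1.0286, 0.7040)
q⊗(0,ω) = (0.5480294, 0.7795854, 1.1920212, 0.8666004)
q + ½dt·q⊗(0,ω), renormalized = (0.9663, -0.1105, -0.2319, -0.0157)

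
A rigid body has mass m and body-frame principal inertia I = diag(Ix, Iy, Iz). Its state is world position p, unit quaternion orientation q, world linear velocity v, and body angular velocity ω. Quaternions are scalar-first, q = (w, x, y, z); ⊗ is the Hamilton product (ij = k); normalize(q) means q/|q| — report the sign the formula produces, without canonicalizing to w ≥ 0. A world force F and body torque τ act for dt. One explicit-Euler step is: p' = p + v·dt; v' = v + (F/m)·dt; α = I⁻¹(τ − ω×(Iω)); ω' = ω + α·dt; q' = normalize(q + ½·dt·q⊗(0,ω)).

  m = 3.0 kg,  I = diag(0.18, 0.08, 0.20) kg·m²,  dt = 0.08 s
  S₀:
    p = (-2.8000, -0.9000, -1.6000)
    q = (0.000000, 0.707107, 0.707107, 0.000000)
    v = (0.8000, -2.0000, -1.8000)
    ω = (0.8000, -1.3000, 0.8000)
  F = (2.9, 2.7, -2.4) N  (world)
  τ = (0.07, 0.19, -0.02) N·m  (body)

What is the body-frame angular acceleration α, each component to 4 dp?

α = (1.0822, 2.5350, -0.6200)

precession coupling ω×(Iω) = (-0.1248, -0.0128, 0.1040)
angular accel α = (1.0822, 2.5350, -0.6200)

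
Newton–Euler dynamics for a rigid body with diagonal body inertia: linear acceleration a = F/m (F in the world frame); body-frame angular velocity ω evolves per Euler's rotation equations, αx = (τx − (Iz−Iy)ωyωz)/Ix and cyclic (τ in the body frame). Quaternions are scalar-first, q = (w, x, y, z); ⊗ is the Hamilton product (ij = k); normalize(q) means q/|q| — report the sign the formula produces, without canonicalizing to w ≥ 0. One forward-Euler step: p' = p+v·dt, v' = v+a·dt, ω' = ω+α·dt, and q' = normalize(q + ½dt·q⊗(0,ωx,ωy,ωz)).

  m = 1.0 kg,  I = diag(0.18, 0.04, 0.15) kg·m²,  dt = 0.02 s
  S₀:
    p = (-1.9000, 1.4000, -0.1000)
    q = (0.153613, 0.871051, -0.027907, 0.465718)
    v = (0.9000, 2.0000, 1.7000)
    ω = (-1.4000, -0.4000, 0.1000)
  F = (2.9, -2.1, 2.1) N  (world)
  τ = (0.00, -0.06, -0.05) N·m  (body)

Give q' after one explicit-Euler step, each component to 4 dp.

q' = (0.1652, 0.8706, -0.0359, 0.4619)

2q̇ = q⊗(0,ω) = (1.1617368, -0.0315617, -0.8005555, -0.3721289)
q' = normalize(q + ½dt·q⊗(0,ω)) = (0.1652, 0.8706, -0.0359, 0.4619)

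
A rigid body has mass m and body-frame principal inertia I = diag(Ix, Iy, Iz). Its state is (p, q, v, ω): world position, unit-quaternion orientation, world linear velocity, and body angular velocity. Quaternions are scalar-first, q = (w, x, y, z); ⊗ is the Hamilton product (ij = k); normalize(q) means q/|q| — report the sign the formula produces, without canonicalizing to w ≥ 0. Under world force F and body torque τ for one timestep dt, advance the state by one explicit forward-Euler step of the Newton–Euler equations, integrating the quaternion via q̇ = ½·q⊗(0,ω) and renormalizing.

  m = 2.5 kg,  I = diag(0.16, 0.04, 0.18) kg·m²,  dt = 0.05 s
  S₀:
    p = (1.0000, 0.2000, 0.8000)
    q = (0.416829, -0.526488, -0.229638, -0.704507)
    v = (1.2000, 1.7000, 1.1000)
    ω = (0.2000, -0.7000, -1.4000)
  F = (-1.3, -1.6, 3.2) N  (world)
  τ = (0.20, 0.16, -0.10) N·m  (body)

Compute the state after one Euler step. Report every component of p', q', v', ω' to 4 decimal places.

ω×(Iω) gyroscopic = (0.1372, 0.0056, 0.0168)
α = I⁻¹(τ − ω×Iω) = (0.3925, 3.8600, -0.6489)
ω' = ω + α·dt = (0.2196, -0.5070, -1.4324)
2q̇ = q⊗(0,ω) = (-1.0417588, -0.0882959, -1.1697649, -0.1690914)
q + ½dt·q⊗(0,ω), renormalized = (0.3905, -0.5283, -0.2587, -0.7082)
a = F/m = (-0.5200, -0.6400, 1.2800)
new position p' = (1.0600, 0.2850, 0.8550)
v' = v + a·dt = (1.1740, 1.6680, 1.1640)

p' = (1.0600, 0.2850, 0.8550)
q' = (0.3905, -0.5283, -0.2587, -0.7082)
v' = (1.1740, 1.6680, 1.1640)
ω' = (0.2196, -0.5070, -1.4324)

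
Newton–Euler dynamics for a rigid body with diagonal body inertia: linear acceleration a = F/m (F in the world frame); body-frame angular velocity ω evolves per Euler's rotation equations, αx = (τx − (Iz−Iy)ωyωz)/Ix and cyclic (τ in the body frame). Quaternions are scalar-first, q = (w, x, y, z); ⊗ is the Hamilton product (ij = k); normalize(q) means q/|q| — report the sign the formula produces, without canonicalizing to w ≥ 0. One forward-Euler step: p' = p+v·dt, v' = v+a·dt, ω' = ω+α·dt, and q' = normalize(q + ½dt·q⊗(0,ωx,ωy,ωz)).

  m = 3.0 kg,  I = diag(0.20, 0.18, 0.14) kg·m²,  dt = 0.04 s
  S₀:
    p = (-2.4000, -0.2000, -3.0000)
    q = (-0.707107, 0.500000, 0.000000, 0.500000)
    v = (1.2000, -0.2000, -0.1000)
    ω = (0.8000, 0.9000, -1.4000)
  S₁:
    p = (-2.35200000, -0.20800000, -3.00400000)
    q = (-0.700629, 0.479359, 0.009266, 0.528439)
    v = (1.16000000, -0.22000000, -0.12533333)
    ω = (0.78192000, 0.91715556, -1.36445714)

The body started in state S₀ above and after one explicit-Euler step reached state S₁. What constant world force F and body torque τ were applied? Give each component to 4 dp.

F = (-3.0000, -1.5000, -1.9000)
τ = (-0.0400, 0.0100, 0.1100)

v₁ − v₀ = (-0.04000000, -0.02000000, -0.02533333)
m·(v₁−v₀)/dt = (-3.0000, -1.5000, -1.9000)
Δω = ω₁−ω₀ = (-0.01808000, 0.01715556, 0.03554286)
I·α + gyro = (-0.0400, 0.0100, 0.1100)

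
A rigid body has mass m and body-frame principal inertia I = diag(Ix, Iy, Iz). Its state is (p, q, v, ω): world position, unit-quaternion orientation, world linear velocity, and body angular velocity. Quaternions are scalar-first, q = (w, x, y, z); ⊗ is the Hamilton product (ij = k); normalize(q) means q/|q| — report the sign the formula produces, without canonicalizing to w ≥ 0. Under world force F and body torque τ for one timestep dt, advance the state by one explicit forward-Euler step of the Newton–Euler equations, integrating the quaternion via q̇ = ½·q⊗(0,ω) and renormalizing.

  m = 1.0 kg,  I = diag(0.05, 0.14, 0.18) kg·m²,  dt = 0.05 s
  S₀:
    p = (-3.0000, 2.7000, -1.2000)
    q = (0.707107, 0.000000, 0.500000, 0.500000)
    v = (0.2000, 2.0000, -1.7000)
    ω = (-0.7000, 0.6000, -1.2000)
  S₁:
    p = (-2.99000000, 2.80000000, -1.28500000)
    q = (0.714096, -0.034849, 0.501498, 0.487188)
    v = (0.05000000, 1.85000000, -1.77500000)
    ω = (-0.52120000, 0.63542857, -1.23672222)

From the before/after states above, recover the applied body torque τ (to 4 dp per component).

Δω = ω₁−ω₀ = (0.17880000, 0.03542857, -0.03672222)
precession coupling = (-0.0288, -0.1092, -0.0378)
applied torque τ = (0.1500, -0.0100, -0.1700)

τ = (0.1500, -0.0100, -0.1700)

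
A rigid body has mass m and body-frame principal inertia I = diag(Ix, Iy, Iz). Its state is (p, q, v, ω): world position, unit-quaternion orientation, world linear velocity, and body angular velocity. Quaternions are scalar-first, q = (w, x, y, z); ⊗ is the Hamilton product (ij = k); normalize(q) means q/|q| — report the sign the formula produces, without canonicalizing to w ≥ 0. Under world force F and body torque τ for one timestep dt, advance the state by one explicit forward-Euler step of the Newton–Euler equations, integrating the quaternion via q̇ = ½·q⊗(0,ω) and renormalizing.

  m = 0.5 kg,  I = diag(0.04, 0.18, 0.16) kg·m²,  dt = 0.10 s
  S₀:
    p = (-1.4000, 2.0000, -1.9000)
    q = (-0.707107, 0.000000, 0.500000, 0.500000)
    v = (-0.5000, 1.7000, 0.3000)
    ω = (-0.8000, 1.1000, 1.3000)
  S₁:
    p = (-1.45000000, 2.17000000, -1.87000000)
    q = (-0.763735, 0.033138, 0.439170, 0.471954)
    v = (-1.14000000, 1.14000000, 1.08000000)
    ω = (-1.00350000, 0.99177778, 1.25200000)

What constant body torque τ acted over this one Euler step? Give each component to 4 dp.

rate change Δω = (-0.20350000, -0.10822222, -0.04800000)
applied torque τ = (-0.1100, -0.0700, -0.2000)

τ = (-0.1100, -0.0700, -0.2000)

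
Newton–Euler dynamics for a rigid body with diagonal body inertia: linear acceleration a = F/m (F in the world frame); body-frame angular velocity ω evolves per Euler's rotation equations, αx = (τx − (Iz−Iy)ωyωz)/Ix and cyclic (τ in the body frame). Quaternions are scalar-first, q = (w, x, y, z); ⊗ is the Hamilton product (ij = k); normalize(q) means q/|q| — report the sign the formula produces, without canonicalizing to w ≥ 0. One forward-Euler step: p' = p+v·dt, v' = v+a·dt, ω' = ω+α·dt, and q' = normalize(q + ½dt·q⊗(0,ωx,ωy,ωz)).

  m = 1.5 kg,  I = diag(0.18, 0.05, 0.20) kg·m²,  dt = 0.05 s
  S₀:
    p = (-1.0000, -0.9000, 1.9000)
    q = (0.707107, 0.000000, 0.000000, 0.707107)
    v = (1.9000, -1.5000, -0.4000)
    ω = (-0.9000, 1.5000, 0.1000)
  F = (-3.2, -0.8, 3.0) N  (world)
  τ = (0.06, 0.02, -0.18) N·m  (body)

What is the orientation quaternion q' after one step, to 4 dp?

Hamilton product q⊗(0,ω) = (-0.0707107, -1.6970568, 0.4242642, 0.0707107)
q + ½dt·q⊗(0,ω), renormalized = (0.7047, -0.0424, 0.0106, 0.7082)

q' = (0.7047, -0.0424, 0.0106, 0.7082)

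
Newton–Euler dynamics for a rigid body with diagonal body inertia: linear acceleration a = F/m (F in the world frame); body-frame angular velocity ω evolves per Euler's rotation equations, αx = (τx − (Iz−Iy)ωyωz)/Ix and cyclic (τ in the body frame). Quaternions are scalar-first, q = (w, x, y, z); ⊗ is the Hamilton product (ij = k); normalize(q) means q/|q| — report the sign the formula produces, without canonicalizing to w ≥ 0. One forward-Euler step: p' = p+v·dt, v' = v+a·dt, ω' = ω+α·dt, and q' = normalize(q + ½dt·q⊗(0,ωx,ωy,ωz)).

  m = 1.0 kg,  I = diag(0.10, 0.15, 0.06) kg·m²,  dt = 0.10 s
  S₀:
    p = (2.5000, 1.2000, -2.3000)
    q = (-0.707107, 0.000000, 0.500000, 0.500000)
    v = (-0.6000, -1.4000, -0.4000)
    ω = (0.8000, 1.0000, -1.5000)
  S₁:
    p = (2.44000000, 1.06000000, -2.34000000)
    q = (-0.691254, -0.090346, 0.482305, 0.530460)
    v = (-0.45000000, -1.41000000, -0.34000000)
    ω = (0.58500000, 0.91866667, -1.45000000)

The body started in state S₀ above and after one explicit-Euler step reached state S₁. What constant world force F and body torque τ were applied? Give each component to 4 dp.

F = (1.5000, -0.1000, 0.6000)
τ = (-0.0800, -0.1700, 0.0700)

velocity change Δv = (0.15000000, -0.01000000, 0.06000000)
applied force F = (1.5000, -0.1000, 0.6000)
Δω = ω₁−ω₀ = (-0.21500000, -0.08133333, 0.05000000)
ω₀×(Iω₀) = (0.1350, -0.0480, 0.0400)
τ = I·(Δω/dt) + ω₀×(Iω₀) = (-0.0800, -0.1700, 0.0700)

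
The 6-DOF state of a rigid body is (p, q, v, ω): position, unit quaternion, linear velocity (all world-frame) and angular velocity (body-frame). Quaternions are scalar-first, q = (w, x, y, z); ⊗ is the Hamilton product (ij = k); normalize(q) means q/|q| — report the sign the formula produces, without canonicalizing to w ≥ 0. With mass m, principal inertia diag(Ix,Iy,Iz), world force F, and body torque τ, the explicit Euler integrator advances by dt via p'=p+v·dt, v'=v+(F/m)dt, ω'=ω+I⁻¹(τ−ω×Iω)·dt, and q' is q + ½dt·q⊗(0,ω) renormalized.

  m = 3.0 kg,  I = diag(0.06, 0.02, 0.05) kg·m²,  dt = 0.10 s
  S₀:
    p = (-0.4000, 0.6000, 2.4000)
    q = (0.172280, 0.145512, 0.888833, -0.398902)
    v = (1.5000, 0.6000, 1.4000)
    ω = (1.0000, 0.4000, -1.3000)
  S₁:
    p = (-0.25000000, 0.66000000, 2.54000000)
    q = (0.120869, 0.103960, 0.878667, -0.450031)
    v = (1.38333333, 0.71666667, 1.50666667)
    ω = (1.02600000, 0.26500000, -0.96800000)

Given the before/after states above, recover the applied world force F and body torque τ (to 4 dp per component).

F = (-3.5000, 3.5000, 3.2000)
τ = (0.0000, -0.0400, 0.1500)

v₁ − v₀ = (-0.11666667, 0.11666667, 0.10666667)
applied force F = (-3.5000, 3.5000, 3.2000)
rate change Δω = (0.02600000, -0.13500000, 0.33200000)
precession coupling = (-0.0156, -0.0130, -0.0160)
I·α + gyro = (0.0000, -0.0400, 0.1500)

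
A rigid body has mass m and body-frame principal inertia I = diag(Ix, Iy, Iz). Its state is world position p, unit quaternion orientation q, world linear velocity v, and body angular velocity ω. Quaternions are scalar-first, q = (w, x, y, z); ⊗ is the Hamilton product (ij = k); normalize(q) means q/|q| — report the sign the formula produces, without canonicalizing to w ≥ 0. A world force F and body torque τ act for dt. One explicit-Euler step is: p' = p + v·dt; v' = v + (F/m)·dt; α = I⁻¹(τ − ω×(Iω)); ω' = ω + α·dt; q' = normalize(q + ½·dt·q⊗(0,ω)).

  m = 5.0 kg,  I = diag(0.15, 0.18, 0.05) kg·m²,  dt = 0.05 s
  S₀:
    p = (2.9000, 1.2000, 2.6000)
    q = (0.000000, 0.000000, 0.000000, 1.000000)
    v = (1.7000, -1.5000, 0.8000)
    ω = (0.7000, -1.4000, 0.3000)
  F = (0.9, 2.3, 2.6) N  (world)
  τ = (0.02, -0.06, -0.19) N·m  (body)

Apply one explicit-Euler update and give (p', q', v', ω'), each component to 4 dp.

p' = (2.9850, 1.1250, 2.6400)
q' = (-0.0075, 0.0350, 0.0175, 0.9992)
v' = (1.7090, -1.4770, 0.8260)
ω' = (0.6885, -1.4225, 0.1394)

ω×(Iω) gyroscopic = (0.0546, 0.0210, -0.0294)
(τ − ω×Iω)/I = (-0.2307, -0.4500, -3.2120)
ω' = ω + α·dt = (0.6885, -1.4225, 0.1394)
q⊗(0,ω) = (-0.3000000, 1.4000000, 0.7000000, 0.0000000)
updated quaternion q' = (-0.0075, 0.0350, 0.0175, 0.9992)
p' = p + v·dt = (2.9850, 1.1250, 2.6400)
new velocity v' = (1.7090, -1.4770, 0.8260)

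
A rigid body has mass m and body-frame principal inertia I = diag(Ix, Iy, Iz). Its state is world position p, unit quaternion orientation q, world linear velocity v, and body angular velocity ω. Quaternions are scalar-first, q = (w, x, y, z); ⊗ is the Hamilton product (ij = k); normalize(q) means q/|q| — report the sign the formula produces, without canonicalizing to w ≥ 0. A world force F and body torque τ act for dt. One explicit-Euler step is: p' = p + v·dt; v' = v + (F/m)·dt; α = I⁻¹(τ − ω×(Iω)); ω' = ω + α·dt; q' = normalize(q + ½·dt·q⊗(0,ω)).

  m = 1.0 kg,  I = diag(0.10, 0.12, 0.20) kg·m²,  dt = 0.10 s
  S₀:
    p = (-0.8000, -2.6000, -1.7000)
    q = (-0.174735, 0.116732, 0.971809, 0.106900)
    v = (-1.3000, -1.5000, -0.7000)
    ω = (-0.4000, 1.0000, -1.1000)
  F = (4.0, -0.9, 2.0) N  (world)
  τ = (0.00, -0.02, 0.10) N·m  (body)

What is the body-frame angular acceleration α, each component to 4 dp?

precession coupling ω×(Iω) = (-0.0880, -0.0440, -0.0080)
angular accel α = (0.8800, 0.2000, 0.5400)

α = (0.8800, 0.2000, 0.5400)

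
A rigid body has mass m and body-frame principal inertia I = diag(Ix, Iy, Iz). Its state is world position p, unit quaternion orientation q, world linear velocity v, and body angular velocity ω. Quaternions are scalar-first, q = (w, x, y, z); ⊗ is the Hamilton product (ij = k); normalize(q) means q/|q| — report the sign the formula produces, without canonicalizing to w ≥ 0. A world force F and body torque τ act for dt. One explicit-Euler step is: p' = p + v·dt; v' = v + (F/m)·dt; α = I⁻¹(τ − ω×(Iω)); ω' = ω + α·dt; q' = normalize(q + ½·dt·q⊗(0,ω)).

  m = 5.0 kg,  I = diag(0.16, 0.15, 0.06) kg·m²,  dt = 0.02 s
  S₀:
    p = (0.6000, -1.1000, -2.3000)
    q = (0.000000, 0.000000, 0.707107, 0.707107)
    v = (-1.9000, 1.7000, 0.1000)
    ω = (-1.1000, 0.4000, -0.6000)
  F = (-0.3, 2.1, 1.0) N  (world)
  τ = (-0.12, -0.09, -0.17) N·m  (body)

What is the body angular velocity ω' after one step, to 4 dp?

ω' = (-1.1177, 0.3792, -0.6581)

precession coupling ω×(Iω) = (0.0216, 0.0660, 0.0044)
α = I⁻¹(τ − ω×Iω) = (-0.8850, -1.0400, -2.9067)
ω + α·dt = (-1.1177, 0.3792, -0.6581)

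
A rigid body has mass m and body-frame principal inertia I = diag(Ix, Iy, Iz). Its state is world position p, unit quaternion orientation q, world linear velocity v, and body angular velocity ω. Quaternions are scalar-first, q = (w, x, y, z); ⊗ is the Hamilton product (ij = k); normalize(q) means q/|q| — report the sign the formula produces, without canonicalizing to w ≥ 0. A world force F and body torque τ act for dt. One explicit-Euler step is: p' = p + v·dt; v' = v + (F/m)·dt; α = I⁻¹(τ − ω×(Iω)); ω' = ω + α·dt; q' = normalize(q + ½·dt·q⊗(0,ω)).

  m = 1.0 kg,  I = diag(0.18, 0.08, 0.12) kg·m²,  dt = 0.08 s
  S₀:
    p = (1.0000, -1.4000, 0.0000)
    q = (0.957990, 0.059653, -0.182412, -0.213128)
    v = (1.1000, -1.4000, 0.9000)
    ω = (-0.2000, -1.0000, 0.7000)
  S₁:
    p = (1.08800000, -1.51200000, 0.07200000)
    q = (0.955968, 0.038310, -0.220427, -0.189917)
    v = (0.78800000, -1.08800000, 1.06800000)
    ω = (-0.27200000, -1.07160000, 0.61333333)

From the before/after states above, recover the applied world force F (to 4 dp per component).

F = (-3.9000, 3.9000, 2.1000)

velocity change Δv = (-0.31200000, 0.31200000, 0.16800000)
F = m·Δv/dt = (-3.9000, 3.9000, 2.1000)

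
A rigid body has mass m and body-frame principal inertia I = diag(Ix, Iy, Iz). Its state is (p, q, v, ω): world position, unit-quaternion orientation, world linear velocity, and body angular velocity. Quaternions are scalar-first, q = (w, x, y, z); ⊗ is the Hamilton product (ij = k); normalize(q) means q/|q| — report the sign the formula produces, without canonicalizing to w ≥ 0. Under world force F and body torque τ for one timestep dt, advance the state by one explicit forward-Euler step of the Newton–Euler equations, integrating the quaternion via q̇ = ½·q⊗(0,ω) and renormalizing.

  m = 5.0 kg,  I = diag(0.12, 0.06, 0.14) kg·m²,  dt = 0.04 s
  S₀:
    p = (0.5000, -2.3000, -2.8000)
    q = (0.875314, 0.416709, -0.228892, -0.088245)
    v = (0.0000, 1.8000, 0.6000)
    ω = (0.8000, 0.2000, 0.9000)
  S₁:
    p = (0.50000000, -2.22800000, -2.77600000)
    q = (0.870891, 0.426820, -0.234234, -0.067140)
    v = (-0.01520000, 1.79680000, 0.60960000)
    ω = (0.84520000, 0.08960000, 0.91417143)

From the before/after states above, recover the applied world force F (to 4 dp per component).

F = (-1.9000, -0.4000, 1.2000)

velocity change Δv = (-0.01520000, -0.00320000, 0.00960000)
m·(v₁−v₀)/dt = (-1.9000, -0.4000, 1.2000)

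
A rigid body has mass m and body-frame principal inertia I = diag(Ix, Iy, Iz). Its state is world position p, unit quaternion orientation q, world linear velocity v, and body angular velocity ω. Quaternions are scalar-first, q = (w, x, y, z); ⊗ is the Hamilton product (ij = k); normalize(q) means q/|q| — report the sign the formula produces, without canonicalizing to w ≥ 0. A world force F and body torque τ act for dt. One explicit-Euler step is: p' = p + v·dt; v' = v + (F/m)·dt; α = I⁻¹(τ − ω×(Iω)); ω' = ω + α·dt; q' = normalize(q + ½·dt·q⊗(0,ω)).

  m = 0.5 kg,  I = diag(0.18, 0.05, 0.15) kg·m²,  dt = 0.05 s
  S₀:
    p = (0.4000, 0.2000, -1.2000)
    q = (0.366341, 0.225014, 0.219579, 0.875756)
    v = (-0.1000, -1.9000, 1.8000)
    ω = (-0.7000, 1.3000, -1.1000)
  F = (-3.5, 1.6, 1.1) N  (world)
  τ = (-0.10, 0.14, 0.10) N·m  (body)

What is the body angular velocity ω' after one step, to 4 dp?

precession coupling ω×(Iω) = (-0.1430, 0.0231, 0.1183)
(τ − ω×Iω)/I = (0.2389, 2.3380, -0.1220)
new body rate ω' = (-0.6881, 1.4169, -1.1061)

ω' = (-0.6881, 1.4169, -1.1061)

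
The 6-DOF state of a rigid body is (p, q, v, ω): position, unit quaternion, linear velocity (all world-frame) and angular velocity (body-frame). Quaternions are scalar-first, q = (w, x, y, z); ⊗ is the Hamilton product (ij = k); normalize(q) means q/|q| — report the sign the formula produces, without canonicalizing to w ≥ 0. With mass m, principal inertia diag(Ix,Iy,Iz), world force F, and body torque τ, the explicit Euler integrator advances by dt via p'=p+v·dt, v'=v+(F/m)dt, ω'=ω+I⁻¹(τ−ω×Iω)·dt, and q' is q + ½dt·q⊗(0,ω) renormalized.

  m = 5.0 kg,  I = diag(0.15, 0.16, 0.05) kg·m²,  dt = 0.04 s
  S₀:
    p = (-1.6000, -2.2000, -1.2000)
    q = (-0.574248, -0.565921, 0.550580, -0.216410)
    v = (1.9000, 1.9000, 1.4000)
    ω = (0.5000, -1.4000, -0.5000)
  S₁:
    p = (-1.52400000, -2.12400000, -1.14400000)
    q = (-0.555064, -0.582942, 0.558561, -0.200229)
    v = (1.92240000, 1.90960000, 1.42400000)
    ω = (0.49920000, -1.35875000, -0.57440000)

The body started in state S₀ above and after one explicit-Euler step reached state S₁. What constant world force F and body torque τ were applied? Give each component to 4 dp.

F = (2.8000, 1.2000, 3.0000)
τ = (-0.0800, 0.1400, -0.1000)

ω₁ − ω₀ = (-0.00080000, 0.04125000, -0.07440000)
ω₀×(Iω₀) = (-0.0770, -0.0250, -0.0070)
applied torque τ = (-0.0800, 0.1400, -0.1000)
velocity change Δv = (0.02240000, 0.00960000, 0.02400000)
F = m·Δv/dt = (2.8000, 1.2000, 3.0000)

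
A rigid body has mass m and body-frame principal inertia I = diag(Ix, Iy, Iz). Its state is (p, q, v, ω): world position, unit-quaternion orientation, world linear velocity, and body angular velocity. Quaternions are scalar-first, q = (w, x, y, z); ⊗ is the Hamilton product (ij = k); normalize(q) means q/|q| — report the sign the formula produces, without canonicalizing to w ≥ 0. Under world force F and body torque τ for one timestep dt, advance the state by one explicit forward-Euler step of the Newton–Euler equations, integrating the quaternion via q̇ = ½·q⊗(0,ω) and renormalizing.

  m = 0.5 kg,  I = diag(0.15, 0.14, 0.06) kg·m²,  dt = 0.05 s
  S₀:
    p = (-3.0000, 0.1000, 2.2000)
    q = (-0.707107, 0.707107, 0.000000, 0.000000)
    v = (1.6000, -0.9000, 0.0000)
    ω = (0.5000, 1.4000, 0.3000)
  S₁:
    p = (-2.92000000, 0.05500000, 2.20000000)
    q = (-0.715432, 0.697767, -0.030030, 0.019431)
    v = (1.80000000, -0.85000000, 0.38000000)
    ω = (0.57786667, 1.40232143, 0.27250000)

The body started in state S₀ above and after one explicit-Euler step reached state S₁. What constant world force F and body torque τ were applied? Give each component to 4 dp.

F = (2.0000, 0.5000, 3.8000)
τ = (0.2000, 0.0200, -0.0400)

Δv = v₁−v₀ = (0.20000000, 0.05000000, 0.38000000)
applied force F = (2.0000, 0.5000, 3.8000)
Δω = ω₁−ω₀ = (0.07786667, 0.00232143, -0.02750000)
precession coupling = (-0.0336, 0.0135, -0.0070)
applied torque τ = (0.2000, 0.0200, -0.0400)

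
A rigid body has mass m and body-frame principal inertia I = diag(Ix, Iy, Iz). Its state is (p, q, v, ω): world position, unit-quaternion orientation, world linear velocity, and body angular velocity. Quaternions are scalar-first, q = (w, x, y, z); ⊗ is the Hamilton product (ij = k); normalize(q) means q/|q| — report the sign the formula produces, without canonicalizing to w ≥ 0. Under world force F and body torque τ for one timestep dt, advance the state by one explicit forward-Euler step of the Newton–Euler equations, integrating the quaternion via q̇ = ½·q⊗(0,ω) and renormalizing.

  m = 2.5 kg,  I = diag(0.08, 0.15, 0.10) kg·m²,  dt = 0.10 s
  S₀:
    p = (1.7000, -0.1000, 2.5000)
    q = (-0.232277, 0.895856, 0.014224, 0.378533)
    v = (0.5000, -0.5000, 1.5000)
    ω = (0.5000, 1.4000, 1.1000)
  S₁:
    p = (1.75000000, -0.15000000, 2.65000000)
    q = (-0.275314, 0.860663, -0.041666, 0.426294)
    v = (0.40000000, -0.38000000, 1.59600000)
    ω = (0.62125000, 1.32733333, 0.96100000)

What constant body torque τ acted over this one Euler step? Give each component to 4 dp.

Δω = ω₁−ω₀ = (0.12125000, -0.07266667, -0.13900000)
ω₀×(Iω₀) = (-0.0770, -0.0110, 0.0490)
applied torque τ = (0.0200, -0.1200, -0.0900)

τ = (0.0200, -0.1200, -0.0900)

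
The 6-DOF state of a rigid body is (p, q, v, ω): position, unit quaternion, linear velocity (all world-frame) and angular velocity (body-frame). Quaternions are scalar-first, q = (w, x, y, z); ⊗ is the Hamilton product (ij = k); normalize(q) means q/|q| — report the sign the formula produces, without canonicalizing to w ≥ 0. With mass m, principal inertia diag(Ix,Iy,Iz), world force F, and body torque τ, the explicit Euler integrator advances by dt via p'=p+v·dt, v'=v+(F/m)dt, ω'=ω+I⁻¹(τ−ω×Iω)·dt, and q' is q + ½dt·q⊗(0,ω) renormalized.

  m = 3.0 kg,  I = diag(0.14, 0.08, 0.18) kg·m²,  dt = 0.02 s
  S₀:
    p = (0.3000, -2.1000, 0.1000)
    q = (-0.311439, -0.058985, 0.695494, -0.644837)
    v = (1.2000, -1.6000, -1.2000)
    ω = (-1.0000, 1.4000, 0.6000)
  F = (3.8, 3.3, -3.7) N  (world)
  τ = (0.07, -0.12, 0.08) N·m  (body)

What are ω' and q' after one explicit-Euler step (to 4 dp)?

ω' = (-1.0020, 1.3640, 0.5996)
q' = (-0.3178, -0.0427, 0.6978, -0.6405)

α = I⁻¹(τ − ω×Iω) = (-0.1000, -1.8000, -0.0222)
ω + α·dt = (-1.0020, 1.3640, 0.5996)
Hamilton product q⊗(0,ω) = (-0.6457744, 1.6315072, 0.2442134, 0.4260516)
updated quaternion q' = (-0.3178, -0.0427, 0.6978, -0.6405)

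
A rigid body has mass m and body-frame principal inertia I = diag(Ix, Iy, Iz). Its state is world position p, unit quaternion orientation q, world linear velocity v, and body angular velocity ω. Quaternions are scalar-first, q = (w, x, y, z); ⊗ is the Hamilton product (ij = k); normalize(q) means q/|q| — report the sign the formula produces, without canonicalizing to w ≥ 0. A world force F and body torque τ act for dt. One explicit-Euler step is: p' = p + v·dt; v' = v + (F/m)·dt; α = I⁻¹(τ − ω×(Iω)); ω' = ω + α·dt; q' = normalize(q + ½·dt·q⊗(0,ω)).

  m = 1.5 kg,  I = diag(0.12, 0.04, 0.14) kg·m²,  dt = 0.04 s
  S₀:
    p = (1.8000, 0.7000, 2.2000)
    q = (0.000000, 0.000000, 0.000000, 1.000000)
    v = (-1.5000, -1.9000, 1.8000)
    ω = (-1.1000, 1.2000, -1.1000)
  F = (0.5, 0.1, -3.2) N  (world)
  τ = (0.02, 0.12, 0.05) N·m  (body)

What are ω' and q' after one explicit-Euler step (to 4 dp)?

ω' = (-1.0493, 1.3442, -1.1159)
q' = (0.0220, -0.0240, -0.0220, 0.9992)

gyro term ω×Iω = (-0.1320, -0.0242, 0.1056)
α = I⁻¹(τ − ω×Iω) = (1.2667, 3.6050, -0.3971)
ω' = ω + α·dt = (-1.0493, 1.3442, -1.1159)
Hamilton product q⊗(0,ω) = (1.1000000, -1.2000000, -1.1000000, 0.0000000)
q' = normalize(q + ½dt·q⊗(0,ω)) = (0.0220, -0.0240, -0.0220, 0.9992)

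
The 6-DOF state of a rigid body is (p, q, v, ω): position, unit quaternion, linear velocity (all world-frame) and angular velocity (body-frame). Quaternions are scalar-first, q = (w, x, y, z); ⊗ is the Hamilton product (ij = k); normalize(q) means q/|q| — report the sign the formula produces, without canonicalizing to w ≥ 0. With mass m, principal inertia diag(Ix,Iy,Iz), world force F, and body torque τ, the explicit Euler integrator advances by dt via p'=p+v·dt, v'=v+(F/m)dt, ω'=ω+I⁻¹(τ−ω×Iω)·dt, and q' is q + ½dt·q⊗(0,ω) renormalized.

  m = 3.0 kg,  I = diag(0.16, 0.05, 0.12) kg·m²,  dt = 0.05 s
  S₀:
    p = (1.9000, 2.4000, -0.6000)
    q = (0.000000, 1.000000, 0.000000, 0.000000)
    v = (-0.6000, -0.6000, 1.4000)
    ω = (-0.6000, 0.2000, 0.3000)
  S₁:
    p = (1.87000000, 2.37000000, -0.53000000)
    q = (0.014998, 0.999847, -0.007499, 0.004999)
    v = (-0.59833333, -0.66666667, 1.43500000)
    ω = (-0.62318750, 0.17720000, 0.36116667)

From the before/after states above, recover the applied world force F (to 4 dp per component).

F = (0.1000, -4.0000, 2.1000)

Δv = v₁−v₀ = (0.00166667, -0.06666667, 0.03500000)
m·(v₁−v₀)/dt = (0.1000, -4.0000, 2.1000)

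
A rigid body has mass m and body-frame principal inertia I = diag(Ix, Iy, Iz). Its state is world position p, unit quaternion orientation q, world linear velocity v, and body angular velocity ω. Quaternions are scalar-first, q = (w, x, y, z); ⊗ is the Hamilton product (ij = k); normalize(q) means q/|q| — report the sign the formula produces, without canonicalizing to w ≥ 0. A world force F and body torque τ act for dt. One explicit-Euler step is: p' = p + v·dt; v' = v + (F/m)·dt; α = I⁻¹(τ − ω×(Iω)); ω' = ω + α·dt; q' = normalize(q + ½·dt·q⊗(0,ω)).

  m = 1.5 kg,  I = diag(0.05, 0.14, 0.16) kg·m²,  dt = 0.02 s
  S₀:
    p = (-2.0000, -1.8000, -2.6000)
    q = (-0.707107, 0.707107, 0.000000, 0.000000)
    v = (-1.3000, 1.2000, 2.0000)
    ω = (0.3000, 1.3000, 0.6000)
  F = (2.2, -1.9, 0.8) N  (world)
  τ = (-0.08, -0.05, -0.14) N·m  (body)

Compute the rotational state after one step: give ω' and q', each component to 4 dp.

ω' = (0.2618, 1.2957, 0.5781)
q' = (-0.7092, 0.7049, -0.0134, 0.0049)

angular accel α = (-1.9120, -0.2157, -1.0944)
new body rate ω' = (0.2618, 1.2957, 0.5781)
2q̇ = q⊗(0,ω) = (-0.2121321, -0.2121321, -1.3435033, 0.4949749)
q + ½dt·q⊗(0,ω), renormalized = (-0.7092, 0.7049, -0.0134, 0.0049)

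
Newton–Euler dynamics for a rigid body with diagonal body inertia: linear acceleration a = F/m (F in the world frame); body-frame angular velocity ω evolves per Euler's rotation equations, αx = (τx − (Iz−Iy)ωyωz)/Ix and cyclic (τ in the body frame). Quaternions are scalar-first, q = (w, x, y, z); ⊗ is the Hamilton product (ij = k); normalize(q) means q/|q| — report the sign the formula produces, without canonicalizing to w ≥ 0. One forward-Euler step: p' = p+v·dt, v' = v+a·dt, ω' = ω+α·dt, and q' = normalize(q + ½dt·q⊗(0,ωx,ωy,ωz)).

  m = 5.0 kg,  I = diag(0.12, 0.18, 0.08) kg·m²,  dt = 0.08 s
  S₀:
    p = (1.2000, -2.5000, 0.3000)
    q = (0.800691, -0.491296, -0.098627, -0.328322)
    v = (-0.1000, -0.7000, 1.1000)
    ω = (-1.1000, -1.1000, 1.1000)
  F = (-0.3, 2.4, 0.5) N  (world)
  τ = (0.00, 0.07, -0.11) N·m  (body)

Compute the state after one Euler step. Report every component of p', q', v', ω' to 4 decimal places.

p' = (1.1920, -2.5560, 0.3880)
q' = (0.7869, -0.5437, -0.0975, -0.2750)
v' = (-0.1048, -0.6616, 1.1080)
ω' = (-1.1807, -1.0474, 0.9174)

new position p' = (1.1920, -2.5560, 0.3880)
new velocity v' = (-0.1048, -0.6616, 1.1080)
ω×(Iω) gyroscopic = (0.1210, -0.0484, 0.0726)
α = I⁻¹(τ − ω×Iω) = (-1.0083, 0.6578, -2.2825)
ω + α·dt = (-1.1807, -1.0474, 0.9174)
2q̇ = q⊗(0,ω) = (-0.2877611, -1.3504040, 0.0208197, 1.3126960)
updated quaternion q' = (0.7869, -0.5437, -0.0975, -0.2750)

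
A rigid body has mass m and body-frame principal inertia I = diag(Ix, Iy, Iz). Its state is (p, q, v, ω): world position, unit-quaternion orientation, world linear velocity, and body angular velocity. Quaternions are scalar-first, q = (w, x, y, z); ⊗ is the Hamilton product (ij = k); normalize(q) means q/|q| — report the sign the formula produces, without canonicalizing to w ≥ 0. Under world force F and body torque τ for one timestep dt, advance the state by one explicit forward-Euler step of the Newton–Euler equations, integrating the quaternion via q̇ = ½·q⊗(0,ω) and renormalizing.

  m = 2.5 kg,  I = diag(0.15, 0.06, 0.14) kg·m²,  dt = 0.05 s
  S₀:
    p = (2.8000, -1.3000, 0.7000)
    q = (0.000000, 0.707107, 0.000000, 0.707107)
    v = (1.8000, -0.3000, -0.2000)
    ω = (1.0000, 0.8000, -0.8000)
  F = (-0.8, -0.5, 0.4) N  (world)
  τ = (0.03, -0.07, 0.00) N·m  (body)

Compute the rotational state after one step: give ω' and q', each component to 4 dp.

(τ − ω×Iω)/I = (0.5413, -1.0333, 0.5143)
ω' = ω + α·dt = (1.0271, 0.7483, -0.7743)
2q̇ = q⊗(0,ω) = (-0.1414214, -0.5656856, 1.2727926, 0.5656856)
updated quaternion q' = (-0.0035, 0.6925, 0.0318, 0.7207)

ω' = (1.0271, 0.7483, -0.7743)
q' = (-0.0035, 0.6925, 0.0318, 0.7207)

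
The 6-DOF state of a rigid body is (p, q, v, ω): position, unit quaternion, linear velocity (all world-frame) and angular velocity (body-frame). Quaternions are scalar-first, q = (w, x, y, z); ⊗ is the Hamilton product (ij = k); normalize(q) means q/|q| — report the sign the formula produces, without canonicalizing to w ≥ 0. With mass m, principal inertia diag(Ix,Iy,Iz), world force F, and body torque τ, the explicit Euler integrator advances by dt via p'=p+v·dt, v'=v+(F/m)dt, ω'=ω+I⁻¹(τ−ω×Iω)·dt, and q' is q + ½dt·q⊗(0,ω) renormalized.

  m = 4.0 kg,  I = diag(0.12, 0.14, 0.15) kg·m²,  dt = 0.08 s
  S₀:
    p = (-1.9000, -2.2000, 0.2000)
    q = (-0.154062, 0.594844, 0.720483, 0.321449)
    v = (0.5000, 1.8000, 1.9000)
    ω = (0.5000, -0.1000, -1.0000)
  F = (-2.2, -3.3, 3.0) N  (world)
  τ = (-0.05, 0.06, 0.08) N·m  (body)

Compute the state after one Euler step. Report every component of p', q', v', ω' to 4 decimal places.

p' = p + v·dt = (-1.8600, -2.0560, 0.3520)
v + (F/m)dt = (0.4560, 1.7340, 1.9600)
gyro term ω×Iω = (0.0010, 0.0150, -0.0010)
(τ − ω×Iω)/I = (-0.4250, 0.3214, 0.5400)
ω + α·dt = (0.4660, -0.0743, -0.9568)
Hamilton product q⊗(0,ω) = (0.0960753, -0.7653691, 0.7709747, -0.2656639)
updated quaternion q' = (-0.1501, 0.5637, 0.7506, 0.3105)

p' = (-1.8600, -2.0560, 0.3520)
q' = (-0.1501, 0.5637, 0.7506, 0.3105)
v' = (0.4560, 1.7340, 1.9600)
ω' = (0.4660, -0.0743, -0.9568)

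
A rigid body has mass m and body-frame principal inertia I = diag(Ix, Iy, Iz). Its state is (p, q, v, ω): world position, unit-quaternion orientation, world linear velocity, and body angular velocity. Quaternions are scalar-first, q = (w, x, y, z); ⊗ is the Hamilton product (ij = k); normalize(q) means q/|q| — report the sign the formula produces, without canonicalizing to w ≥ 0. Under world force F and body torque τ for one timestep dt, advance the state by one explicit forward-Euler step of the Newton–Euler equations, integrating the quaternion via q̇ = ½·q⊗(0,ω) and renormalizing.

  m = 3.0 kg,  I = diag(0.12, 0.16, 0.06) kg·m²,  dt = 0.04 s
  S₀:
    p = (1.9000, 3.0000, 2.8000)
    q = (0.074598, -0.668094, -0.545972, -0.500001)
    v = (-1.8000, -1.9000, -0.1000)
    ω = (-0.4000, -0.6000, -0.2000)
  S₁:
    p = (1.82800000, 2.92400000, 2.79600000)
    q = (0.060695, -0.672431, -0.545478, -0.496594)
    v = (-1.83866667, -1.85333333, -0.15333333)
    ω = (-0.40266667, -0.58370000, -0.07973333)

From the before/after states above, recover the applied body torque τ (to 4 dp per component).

τ = (-0.0200, 0.0700, 0.1900)

ω₁ − ω₀ = (-0.00266667, 0.01630000, 0.12026667)
gyro term ω₀×Iω₀ = (-0.0120, 0.0048, 0.0096)
applied torque τ = (-0.0200, 0.0700, 0.1900)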